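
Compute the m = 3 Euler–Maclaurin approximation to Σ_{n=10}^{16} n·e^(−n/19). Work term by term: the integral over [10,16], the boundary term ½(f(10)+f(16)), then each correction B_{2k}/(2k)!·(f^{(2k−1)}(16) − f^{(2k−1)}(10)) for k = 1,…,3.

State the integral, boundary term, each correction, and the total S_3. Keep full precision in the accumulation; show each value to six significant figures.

S_3 ≈ 45.4173

∫_10^16 x·e^(−x/19) dx evaluates to 39.0347.
½[f(10) + f(16)] = ½[5.90778 + 6.89284] = 6.40031.
Integral + boundary = 45.4350.
k=1: B_{2}/(2)! × [f^{(1)}(16) − f^{(1)}(10)] = 1/12 × (0.0680215 − 0.279842) = -0.0176517.
After k=1: 45.4173.
k=2: B_{4}/(4)! × [f^{(3)}(16) − f^{(3)}(10)] = −1/720 × (0.00257514 − 0.00404819) = 2.04590e-06.
After k=2: 45.4173.
k=3: B_{6}/(6)! × [f^{(5)}(16) − f^{(5)}(10)] = 1/30240 × (1.37448e-05 − 2.02803e-05) = -2.16123e-10.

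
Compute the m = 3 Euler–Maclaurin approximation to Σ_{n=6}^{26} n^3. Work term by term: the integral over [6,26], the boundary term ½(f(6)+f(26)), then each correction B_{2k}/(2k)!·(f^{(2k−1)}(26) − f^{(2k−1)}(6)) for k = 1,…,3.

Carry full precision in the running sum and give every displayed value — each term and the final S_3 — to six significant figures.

S_3 ≈ 122976

∫_6^26 x^3 dx evaluates to 113920.
Boundary: ½(f(6) + f(26)) = ½(216.000 + 17576.0) = 8896.00.
So far: 122816.
k=1: B_{2}/(2)! × [f^{(1)}(26) − f^{(1)}(6)] = 1/12 × (2028.00 − 108.000) = 160.000.
Partial sum through k=1: 122976.
k=2: B_{4}/(4)! × [f^{(3)}(26) − f^{(3)}(6)] = −1/720 × (6.00000 − 6.00000) = 0.00000.
Partial sum through k=2: 122976.
k=3: B_{6}/(6)! × [f^{(5)}(26) − f^{(5)}(6)] = 1/30240 × (0.00000 − 0.00000) = 0.00000.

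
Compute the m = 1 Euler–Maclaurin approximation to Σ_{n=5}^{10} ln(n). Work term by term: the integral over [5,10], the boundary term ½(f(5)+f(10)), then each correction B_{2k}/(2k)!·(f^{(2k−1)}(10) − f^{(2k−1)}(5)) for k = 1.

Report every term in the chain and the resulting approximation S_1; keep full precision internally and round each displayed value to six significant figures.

The integral term ∫_5^10 ln(x) dx = 9.97866.
Boundary: ½(f(5) + f(10)) = ½(1.60944 + 2.30259) = 1.95601.
So far: 11.9347.
Correction k=1: B_{2}/2! · (f^{(1)}(10) − f^{(1)}(5)) = 1/12 · (0.100000 − 0.200000) = -0.00833333.

S_1 ≈ 11.9263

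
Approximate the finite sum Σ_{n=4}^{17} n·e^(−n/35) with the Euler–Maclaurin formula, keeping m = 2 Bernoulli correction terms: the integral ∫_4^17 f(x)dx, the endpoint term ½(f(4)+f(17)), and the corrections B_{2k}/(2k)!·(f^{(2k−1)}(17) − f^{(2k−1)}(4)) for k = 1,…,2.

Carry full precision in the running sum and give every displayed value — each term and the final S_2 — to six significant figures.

Integral: ∫_4^17 x·e^(−x/35) dx = 97.8154.
½[f(4) + f(17)] = ½[3.56801 + 10.4594] = 7.01370.
Running total after boundary: 104.829.
k=1: B_{2}/(2)! × [f^{(1)}(17) − f^{(1)}(4)] = 1/12 × (0.316418 − 0.790060) = -0.0394701.
Partial sum through k=1: 104.790.
k=2: B_{4}/(4)! × [f^{(3)}(17) − f^{(3)}(4)] = −1/720 × (0.00126280 − 0.00210128) = 1.16455e-06.

S_2 ≈ 104.790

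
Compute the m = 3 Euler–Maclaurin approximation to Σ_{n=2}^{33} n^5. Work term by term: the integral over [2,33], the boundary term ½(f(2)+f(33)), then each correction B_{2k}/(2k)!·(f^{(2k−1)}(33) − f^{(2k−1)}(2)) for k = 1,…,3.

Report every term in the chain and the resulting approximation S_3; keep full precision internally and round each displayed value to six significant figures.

Integral: ∫_2^33 x^5 dx = 2.15245e+08.
Boundary: ½(f(2) + f(33)) = ½(32.0000 + 3.91354e+07) = 1.95677e+07.
Running total after boundary: 2.34812e+08.
Order-1 term: 1/12 · (5.92960e+06 − 80.0000) = 494127.
Running total after k=1: 2.35306e+08.
Order-2 term: −1/720 · (65340.0 − 240.000) = -90.4167.
Running total after k=2: 2.35306e+08.
Order-3 term: 1/30240 · (120.000 − 120.000) = 0.00000.

S_3 ≈ 2.35306e+08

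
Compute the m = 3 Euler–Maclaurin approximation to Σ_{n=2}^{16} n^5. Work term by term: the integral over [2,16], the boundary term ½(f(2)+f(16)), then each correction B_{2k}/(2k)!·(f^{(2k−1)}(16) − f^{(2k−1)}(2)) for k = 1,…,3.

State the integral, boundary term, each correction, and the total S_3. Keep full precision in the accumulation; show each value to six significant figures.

∫_2^16 x^5 dx evaluates to 2.79619e+06.
Endpoint term: (f(2) + f(16))/2 = (32.0000 + 1.04858e+06)/2 = 524304.
Running total after boundary: 3.32050e+06.
Correction k=1: B_{2}/2! · (f^{(1)}(16) − f^{(1)}(2)) = 1/12 · (327680 − 80.0000) = 27300.0.
Running total after k=1: 3.34780e+06.
Correction k=2: B_{4}/4! · (f^{(3)}(16) − f^{(3)}(2)) = −1/720 · (15360.0 − 240.000) = -21.0000.
Running total after k=2: 3.34778e+06.
Correction k=3: B_{6}/6! · (f^{(5)}(16) − f^{(5)}(2)) = 1/30240 · (120.000 − 120.000) = 0.00000.

S_3 ≈ 3.34778e+06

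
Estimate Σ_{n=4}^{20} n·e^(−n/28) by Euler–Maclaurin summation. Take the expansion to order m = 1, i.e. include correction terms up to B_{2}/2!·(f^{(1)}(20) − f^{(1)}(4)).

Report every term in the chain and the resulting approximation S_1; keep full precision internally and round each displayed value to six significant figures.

Integral: ∫_4^20 x·e^(−x/28) dx = 118.779.
Boundary: ½(f(4) + f(20)) = ½(3.46751 + 9.79083) = 6.62917.
Integral + boundary = 125.408.
Order-1 term: 1/12 · (0.139869 − 0.743038) = -0.0502641.

S_1 ≈ 125.358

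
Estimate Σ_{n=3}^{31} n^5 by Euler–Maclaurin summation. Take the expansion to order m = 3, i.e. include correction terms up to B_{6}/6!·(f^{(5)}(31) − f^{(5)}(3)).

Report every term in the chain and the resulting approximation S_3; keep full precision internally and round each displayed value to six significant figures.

Integral: ∫_3^31 x^5 dx = 1.47917e+08.
Boundary: ½(f(3) + f(31)) = ½(243.000 + 2.86292e+07) = 1.43147e+07.
So far: 1.62232e+08.
Correction k=1: B_{2}/2! · (f^{(1)}(31) − f^{(1)}(3)) = 1/12 · (4.61760e+06 − 405.000) = 384767.
Partial sum through k=1: 1.62617e+08.
Correction k=2: B_{4}/4! · (f^{(3)}(31) − f^{(3)}(3)) = −1/720 · (57660.0 − 540.000) = -79.3333.
Partial sum through k=2: 1.62617e+08.
Correction k=3: B_{6}/6! · (f^{(5)}(31) − f^{(5)}(3)) = 1/30240 · (120.000 − 120.000) = 0.00000.

S_3 ≈ 1.62617e+08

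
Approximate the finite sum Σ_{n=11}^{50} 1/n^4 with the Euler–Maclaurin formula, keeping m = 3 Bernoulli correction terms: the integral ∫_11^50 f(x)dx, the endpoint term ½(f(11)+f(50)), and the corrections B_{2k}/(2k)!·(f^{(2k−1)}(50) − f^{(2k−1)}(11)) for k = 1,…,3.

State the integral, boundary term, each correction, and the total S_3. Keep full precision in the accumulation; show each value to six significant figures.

S_3 ≈ 0.000284062

Integral: ∫_11^50 1/x^4 dx = 0.000247772.
Endpoint term: (f(11) + f(50))/2 = (6.83013e-05 + 1.60000e-07)/2 = 3.42307e-05.
Running total after boundary: 0.000282002.
Correction k=1: B_{2}/2! · (f^{(1)}(50) − f^{(1)}(11)) = 1/12 · (-1.28000e-08 − (-2.48369e-05)) = 2.06867e-06.
After k=1: 0.000284071.
Correction k=2: B_{4}/4! · (f^{(3)}(50) − f^{(3)}(11)) = −1/720 · (-1.53600e-10 − (-6.15790e-06)) = -8.55242e-09.
After k=2: 0.000284062.
Correction k=3: B_{6}/6! · (f^{(5)}(50) − f^{(5)}(11)) = 1/30240 · (-3.44064e-12 − (-2.84994e-06)) = 9.42438e-11.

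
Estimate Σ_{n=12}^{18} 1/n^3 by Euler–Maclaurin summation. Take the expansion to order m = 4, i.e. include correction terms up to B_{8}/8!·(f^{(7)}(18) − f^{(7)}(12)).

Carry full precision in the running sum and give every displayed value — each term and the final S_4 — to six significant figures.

S_4 ≈ 0.00231375

∫_12^18 1/x^3 dx evaluates to 0.00192901.
Boundary: ½(f(12) + f(18)) = ½(0.000578704 + 0.000171468) = 0.000375086.
Integral + boundary = 0.00230410.
Order-1 term: 1/12 · (-2.85780e-05 − (-0.000144676)) = 9.67483e-06.
After k=1: 0.00231377.
Order-2 term: −1/720 · (-1.76407e-06 − (-2.00939e-05)) = -2.54581e-08.
After k=2: 0.00231375.
Order-3 term: 1/30240 · (-2.28676e-07 − (-5.86071e-06)) = 1.86245e-10.
After k=3: 0.00231375.
Order-4 term: −1/1209600 · (-5.08169e-08 − (-2.93036e-06)) = -2.38057e-12.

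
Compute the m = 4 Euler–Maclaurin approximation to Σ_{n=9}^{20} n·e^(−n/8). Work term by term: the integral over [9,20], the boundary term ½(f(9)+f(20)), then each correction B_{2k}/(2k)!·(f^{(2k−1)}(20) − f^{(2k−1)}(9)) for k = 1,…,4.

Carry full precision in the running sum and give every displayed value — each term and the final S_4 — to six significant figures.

∫_9^20 x·e^(−x/8) dx evaluates to 25.7657.
½[f(9) + f(20)] = ½[2.92187 + 1.64170] = 2.28179.
Integral + boundary = 28.0475.
Order-1 term: 1/12 · (-0.123127 − (-0.0405816)) = -0.00687883.
Partial sum through k=1: 28.0406.
Order-2 term: −1/720 · (0.000641289 − 0.00951130) = 1.23195e-05.
Partial sum through k=2: 28.0406.
Order-3 term: 1/30240 · (5.01007e-05 − 0.000307136) = -8.49984e-09.
Partial sum through k=3: 28.0406.
Order-4 term: −1/1209600 · (1.40908e-06 − 7.27590e-06) = 4.85021e-12.

S_4 ≈ 28.0406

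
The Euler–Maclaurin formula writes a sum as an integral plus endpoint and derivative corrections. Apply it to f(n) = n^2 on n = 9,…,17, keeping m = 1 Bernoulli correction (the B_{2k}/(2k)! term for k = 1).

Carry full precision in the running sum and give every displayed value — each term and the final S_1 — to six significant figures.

S_1 ≈ 1581.00

∫_9^17 x^2 dx evaluates to 1394.67.
Endpoint term: (f(9) + f(17))/2 = (81.0000 + 289.000)/2 = 185.000.
Integral + boundary = 1579.67.
k=1: B_{2}/(2)! × [f^{(1)}(17) − f^{(1)}(9)] = 1/12 × (34.0000 − 18.0000) = 1.33333.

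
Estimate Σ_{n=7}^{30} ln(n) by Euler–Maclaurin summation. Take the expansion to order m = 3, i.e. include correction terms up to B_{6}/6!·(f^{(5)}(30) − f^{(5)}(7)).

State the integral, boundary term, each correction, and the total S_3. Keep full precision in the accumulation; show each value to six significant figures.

S_3 ≈ 68.0790

The integral term ∫_7^30 ln(x) dx = 65.4146.
Boundary: ½(f(7) + f(30)) = ½(1.94591 + 3.40120) = 2.67355.
Running total after boundary: 68.0881.
Correction k=1: B_{2}/2! · (f^{(1)}(30) − f^{(1)}(7)) = 1/12 · (0.0333333 − 0.142857) = -0.00912698.
After k=1: 68.0790.
Correction k=2: B_{4}/4! · (f^{(3)}(30) − f^{(3)}(7)) = −1/720 · (7.40741e-05 − 0.00583090) = 7.99560e-06.
After k=2: 68.0790.
Correction k=3: B_{6}/6! · (f^{(5)}(30) − f^{(5)}(7)) = 1/30240 · (9.87654e-07 − 0.00142798) = -4.71888e-08.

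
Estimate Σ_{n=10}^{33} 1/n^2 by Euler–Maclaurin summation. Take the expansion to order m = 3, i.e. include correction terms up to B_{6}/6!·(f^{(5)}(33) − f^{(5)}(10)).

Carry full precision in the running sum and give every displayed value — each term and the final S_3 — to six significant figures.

S_3 ≈ 0.0753178

The integral term ∫_10^33 1/x^2 dx = 0.0696970.
½[f(10) + f(33)] = ½[0.0100000 + 0.000918274] = 0.00545914.
So far: 0.0751561.
Order-1 term: 1/12 · (-5.56529e-05 − (-0.00200000)) = 0.000162029.
Running total after k=1: 0.0753181.
Order-2 term: −1/720 · (-6.13256e-07 − (-0.000240000)) = -3.32482e-07.
Running total after k=2: 0.0753178.
Order-3 term: 1/30240 · (-1.68941e-08 − (-7.20000e-05)) = 2.38039e-09.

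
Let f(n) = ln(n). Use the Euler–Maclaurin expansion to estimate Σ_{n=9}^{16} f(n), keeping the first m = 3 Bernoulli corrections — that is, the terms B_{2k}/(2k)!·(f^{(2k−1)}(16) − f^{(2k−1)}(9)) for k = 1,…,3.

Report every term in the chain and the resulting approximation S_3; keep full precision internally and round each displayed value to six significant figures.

S_3 ≈ 20.0673

Integral: ∫_9^16 ln(x) dx = 17.5864.
Boundary: ½(f(9) + f(16)) = ½(2.19722 + 2.77259) = 2.48491.
So far: 20.0713.
k=1: B_{2}/(2)! × [f^{(1)}(16) − f^{(1)}(9)] = 1/12 × (0.0625000 − 0.111111) = -0.00405093.
Partial sum through k=1: 20.0673.
k=2: B_{4}/(4)! × [f^{(3)}(16) − f^{(3)}(9)] = −1/720 × (0.000488281 − 0.00274348) = 3.13223e-06.
Partial sum through k=2: 20.0673.
k=3: B_{6}/(6)! × [f^{(5)}(16) − f^{(5)}(9)] = 1/30240 × (2.28882e-05 − 0.000406442) = -1.26837e-08.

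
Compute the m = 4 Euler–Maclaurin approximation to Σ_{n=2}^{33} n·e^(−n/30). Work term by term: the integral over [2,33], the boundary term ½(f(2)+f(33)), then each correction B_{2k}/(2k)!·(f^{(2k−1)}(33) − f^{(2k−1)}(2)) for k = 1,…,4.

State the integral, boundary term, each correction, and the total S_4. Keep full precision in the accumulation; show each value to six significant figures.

S_4 ≈ 275.313

Integral: ∫_2^33 x·e^(−x/30) dx = 268.960.
Endpoint term: (f(2) + f(33))/2 = (1.87101 + 10.9847)/2 = 6.42788.
So far: 275.388.
k=1: B_{2}/(2)! × [f^{(1)}(33) − f^{(1)}(2)] = 1/12 × (-0.0332871 − 0.873140) = -0.0755356.
Partial sum through k=1: 275.313.
k=2: B_{4}/(4)! × [f^{(3)}(33) − f^{(3)}(2)] = −1/720 × (0.000702728 − 0.00304906) = 3.25879e-06.
Partial sum through k=2: 275.313.
k=3: B_{6}/(6)! × [f^{(5)}(33) − f^{(5)}(2)] = 1/30240 × (1.60271e-06 − 5.69774e-06) = -1.35418e-10.
Partial sum through k=3: 275.313.
k=4: B_{8}/(8)! × [f^{(7)}(33) − f^{(7)}(2)] = −1/1209600 × (2.69402e-09 − 8.89737e-09) = 5.12843e-15.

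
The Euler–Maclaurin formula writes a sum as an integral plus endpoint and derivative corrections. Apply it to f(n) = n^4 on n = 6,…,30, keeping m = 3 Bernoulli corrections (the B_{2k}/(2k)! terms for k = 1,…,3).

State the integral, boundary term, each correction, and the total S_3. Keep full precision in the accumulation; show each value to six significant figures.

S_3 ≈ 5.27302e+06

Integral: ∫_6^30 x^4 dx = 4.85844e+06.
Boundary: ½(f(6) + f(30)) = ½(1296.00 + 810000) = 405648.
Integral + boundary = 5.26409e+06.
Correction k=1: B_{2}/2! · (f^{(1)}(30) − f^{(1)}(6)) = 1/12 · (108000 − 864.000) = 8928.00.
Partial sum through k=1: 5.27302e+06.
Correction k=2: B_{4}/4! · (f^{(3)}(30) − f^{(3)}(6)) = −1/720 · (720.000 − 144.000) = -0.800000.
Partial sum through k=2: 5.27302e+06.
Correction k=3: B_{6}/6! · (f^{(5)}(30) − f^{(5)}(6)) = 1/30240 · (0.00000 − 0.00000) = 0.00000.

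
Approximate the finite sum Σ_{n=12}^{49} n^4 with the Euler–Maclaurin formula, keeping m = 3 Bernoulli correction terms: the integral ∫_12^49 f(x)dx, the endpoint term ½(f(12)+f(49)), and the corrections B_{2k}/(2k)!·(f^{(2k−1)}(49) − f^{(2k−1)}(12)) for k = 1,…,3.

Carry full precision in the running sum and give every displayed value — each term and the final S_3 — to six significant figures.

Integral: ∫_12^49 x^4 dx = 5.64453e+07.
½[f(12) + f(49)] = ½[20736.0 + 5.76480e+06] = 2.89277e+06.
Running total after boundary: 5.93381e+07.
k=1: B_{2}/(2)! × [f^{(1)}(49) − f^{(1)}(12)] = 1/12 × (470596 − 6912.00) = 38640.3.
After k=1: 5.93767e+07.
k=2: B_{4}/(4)! × [f^{(3)}(49) − f^{(3)}(12)] = −1/720 × (1176.00 − 288.000) = -1.23333.
After k=2: 5.93767e+07.
k=3: B_{6}/(6)! × [f^{(5)}(49) − f^{(5)}(12)] = 1/30240 × (0.00000 − 0.00000) = 0.00000.

S_3 ≈ 5.93767e+07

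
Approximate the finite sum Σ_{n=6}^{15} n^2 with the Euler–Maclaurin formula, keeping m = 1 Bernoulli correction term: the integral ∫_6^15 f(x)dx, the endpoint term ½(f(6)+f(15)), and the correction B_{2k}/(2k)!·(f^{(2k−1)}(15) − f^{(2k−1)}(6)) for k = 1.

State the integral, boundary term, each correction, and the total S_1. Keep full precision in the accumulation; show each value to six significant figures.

S_1 ≈ 1185.00

∫_6^15 x^2 dx evaluates to 1053.00.
Boundary: ½(f(6) + f(15)) = ½(36.0000 + 225.000) = 130.500.
So far: 1183.50.
k=1: B_{2}/(2)! × [f^{(1)}(15) − f^{(1)}(6)] = 1/12 × (30.0000 − 12.0000) = 1.50000.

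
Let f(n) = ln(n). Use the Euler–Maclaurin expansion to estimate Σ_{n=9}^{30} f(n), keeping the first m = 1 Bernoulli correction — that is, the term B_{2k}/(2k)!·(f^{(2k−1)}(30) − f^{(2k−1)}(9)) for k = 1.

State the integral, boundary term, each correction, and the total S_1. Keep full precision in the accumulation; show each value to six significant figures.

∫_9^30 ln(x) dx evaluates to 61.2609.
½[f(9) + f(30)] = ½[2.19722 + 3.40120] = 2.79921.
Running total after boundary: 64.0601.
k=1: B_{2}/(2)! × [f^{(1)}(30) − f^{(1)}(9)] = 1/12 × (0.0333333 − 0.111111) = -0.00648148.

S_1 ≈ 64.0536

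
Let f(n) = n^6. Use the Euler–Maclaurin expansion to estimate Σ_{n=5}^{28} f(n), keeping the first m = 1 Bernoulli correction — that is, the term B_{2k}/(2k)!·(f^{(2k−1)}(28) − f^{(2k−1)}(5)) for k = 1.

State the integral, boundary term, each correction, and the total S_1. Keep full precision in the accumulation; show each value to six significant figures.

S_1 ≈ 2.17711e+09

∫_5^28 x^6 dx evaluates to 1.92755e+09.
Boundary: ½(f(5) + f(28)) = ½(15625.0 + 4.81890e+08) = 2.40953e+08.
Running total after boundary: 2.16850e+09.
Order-1 term: 1/12 · (1.03262e+08 − 18750.0) = 8.60362e+06.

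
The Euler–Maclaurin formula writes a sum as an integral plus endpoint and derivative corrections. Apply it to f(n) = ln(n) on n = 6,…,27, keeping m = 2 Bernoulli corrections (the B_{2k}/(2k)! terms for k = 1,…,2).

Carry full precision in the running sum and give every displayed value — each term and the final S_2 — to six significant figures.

∫_6^27 ln(x) dx evaluates to 57.2370.
Endpoint term: (f(6) + f(27))/2 = (1.79176 + 3.29584)/2 = 2.54380.
Running total after boundary: 59.7808.
Correction k=1: B_{2}/2! · (f^{(1)}(27) − f^{(1)}(6)) = 1/12 · (0.0370370 − 0.166667) = -0.0108025.
Partial sum through k=1: 59.7700.
Correction k=2: B_{4}/4! · (f^{(3)}(27) − f^{(3)}(6)) = −1/720 · (0.000101611 − 0.00925926) = 1.27190e-05.

S_2 ≈ 59.7700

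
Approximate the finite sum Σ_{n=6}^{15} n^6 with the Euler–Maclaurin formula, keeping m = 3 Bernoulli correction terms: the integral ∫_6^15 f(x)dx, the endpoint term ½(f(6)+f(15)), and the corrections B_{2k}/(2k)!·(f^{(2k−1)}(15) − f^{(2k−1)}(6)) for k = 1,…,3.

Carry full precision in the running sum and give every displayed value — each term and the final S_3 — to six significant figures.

The integral term ∫_6^15 x^6 dx = 2.43685e+07.
Boundary: ½(f(6) + f(15)) = ½(46656.0 + 1.13906e+07) = 5.71864e+06.
So far: 3.00871e+07.
Order-1 term: 1/12 · (4.55625e+06 − 46656.0) = 375800.
Running total after k=1: 3.04629e+07.
Order-2 term: −1/720 · (405000 − 25920.0) = -526.500.
Running total after k=2: 3.04624e+07.
Order-3 term: 1/30240 · (10800.0 − 4320.00) = 0.214286.

S_3 ≈ 3.04624e+07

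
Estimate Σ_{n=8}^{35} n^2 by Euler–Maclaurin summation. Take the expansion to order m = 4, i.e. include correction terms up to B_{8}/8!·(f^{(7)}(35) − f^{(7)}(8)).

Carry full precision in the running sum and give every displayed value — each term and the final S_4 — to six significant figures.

S_4 ≈ 14770.0

The integral term ∫_8^35 x^2 dx = 14121.0.
Endpoint term: (f(8) + f(35))/2 = (64.0000 + 1225.00)/2 = 644.500.
So far: 14765.5.
Order-1 term: 1/12 · (70.0000 − 16.0000) = 4.50000.
Running total after k=1: 14770.0.
Order-2 term: −1/720 · (0.00000 − 0.00000) = 0.00000.
Running total after k=2: 14770.0.
Order-3 term: 1/30240 · (0.00000 − 0.00000) = 0.00000.
Running total after k=3: 14770.0.
Order-4 term: −1/1209600 · (0.00000 − 0.00000) = 0.00000.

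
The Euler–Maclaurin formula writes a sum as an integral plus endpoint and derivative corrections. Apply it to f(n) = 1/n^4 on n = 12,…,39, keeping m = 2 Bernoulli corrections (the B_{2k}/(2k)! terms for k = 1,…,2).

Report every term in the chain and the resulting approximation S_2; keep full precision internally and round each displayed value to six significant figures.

Integral: ∫_12^39 1/x^4 dx = 0.000187282.
Endpoint term: (f(12) + f(39))/2 = (4.82253e-05 + 4.32257e-07)/2 = 2.43288e-05.
So far: 0.000211611.
Correction k=1: B_{2}/2! · (f^{(1)}(39) − f^{(1)}(12)) = 1/12 · (-4.43340e-08 − (-1.60751e-05)) = 1.33590e-06.
Partial sum through k=1: 0.000212947.
Correction k=2: B_{4}/4! · (f^{(3)}(39) − f^{(3)}(12)) = −1/720 · (-8.74438e-10 − (-3.34898e-06)) = -4.65015e-09.

S_2 ≈ 0.000212942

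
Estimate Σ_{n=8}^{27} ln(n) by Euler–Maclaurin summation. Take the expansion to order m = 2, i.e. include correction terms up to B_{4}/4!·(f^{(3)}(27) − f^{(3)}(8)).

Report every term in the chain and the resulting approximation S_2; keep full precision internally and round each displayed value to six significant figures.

S_2 ≈ 56.0324

Integral: ∫_8^27 ln(x) dx = 53.3521.
½[f(8) + f(27)] = ½[2.07944 + 3.29584] = 2.68764.
Integral + boundary = 56.0397.
Order-1 term: 1/12 · (0.0370370 − 0.125000) = -0.00733025.
Running total after k=1: 56.0324.
Order-2 term: −1/720 · (0.000101611 − 0.00390625) = 5.28422e-06.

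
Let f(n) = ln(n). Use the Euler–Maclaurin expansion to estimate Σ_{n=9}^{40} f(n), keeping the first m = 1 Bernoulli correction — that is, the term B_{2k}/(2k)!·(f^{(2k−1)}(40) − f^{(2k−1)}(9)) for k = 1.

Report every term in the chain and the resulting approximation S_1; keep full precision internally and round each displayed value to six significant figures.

Integral: ∫_9^40 ln(x) dx = 96.7802.
Endpoint term: (f(9) + f(40))/2 = (2.19722 + 3.68888)/2 = 2.94305.
Running total after boundary: 99.7232.
k=1: B_{2}/(2)! × [f^{(1)}(40) − f^{(1)}(9)] = 1/12 × (0.0250000 − 0.111111) = -0.00717593.

S_1 ≈ 99.7160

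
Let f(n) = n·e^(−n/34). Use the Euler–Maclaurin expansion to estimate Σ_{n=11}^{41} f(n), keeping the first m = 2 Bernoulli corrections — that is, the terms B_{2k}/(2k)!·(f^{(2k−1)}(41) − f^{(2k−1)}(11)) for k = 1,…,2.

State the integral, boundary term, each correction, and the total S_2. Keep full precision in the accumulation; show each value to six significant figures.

S_2 ≈ 353.625

The integral term ∫_11^41 x·e^(−x/34) dx = 343.553.
Endpoint term: (f(11) + f(41))/2 = (7.95950 + 12.2765)/2 = 10.1180.
So far: 353.671.
Correction k=1: B_{2}/2! · (f^{(1)}(41) − f^{(1)}(11)) = 1/12 · (-0.0616469 − 0.489488) = -0.0459279.
After k=1: 353.625.
Correction k=2: B_{4}/4! · (f^{(3)}(41) − f^{(3)}(11)) = −1/720 · (0.000464713 − 0.00167532) = 1.68140e-06.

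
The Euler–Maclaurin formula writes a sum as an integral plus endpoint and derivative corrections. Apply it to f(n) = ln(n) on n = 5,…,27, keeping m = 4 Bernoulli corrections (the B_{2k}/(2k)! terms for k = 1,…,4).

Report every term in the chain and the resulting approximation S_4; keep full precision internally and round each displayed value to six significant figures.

S_4 ≈ 61.3795

∫_5^27 ln(x) dx evaluates to 58.9404.
Boundary: ½(f(5) + f(27)) = ½(1.60944 + 3.29584) = 2.45264.
Integral + boundary = 61.3930.
k=1: B_{2}/(2)! × [f^{(1)}(27) − f^{(1)}(5)] = 1/12 × (0.0370370 − 0.200000) = -0.0135802.
After k=1: 61.3795.
k=2: B_{4}/(4)! × [f^{(3)}(27) − f^{(3)}(5)] = −1/720 × (0.000101611 − 0.0160000) = 2.20811e-05.
After k=2: 61.3795.
k=3: B_{6}/(6)! × [f^{(5)}(27) − f^{(5)}(5)] = 1/30240 × (1.67260e-06 − 0.00768000) = -2.53913e-07.
After k=3: 61.3795.
k=4: B_{8}/(8)! × [f^{(7)}(27) − f^{(7)}(5)] = −1/1209600 × (6.88313e-08 − 0.00921600) = 7.61899e-09.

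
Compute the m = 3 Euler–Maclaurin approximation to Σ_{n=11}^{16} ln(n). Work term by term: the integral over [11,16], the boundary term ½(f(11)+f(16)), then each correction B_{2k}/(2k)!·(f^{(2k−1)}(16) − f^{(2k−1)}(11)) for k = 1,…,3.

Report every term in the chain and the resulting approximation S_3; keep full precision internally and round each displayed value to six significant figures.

∫_11^16 ln(x) dx evaluates to 12.9846.
Boundary: ½(f(11) + f(16)) = ½(2.39790 + 2.77259) = 2.58524.
So far: 15.5698.
Order-1 term: 1/12 · (0.0625000 − 0.0909091) = -0.00236742.
Partial sum through k=1: 15.5674.
Order-2 term: −1/720 · (0.000488281 − 0.00150263) = 1.40882e-06.
Partial sum through k=2: 15.5674.
Order-3 term: 1/30240 · (2.28882e-05 − 0.000149021) = -4.17106e-09.

S_3 ≈ 15.5674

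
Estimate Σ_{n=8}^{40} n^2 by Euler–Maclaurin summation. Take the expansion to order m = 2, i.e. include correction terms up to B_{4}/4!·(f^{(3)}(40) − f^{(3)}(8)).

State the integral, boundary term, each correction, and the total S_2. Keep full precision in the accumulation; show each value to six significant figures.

S_2 ≈ 22000.0

The integral term ∫_8^40 x^2 dx = 21162.7.
Boundary: ½(f(8) + f(40)) = ½(64.0000 + 1600.00) = 832.000.
Running total after boundary: 21994.7.
Correction k=1: B_{2}/2! · (f^{(1)}(40) − f^{(1)}(8)) = 1/12 · (80.0000 − 16.0000) = 5.33333.
After k=1: 22000.0.
Correction k=2: B_{4}/4! · (f^{(3)}(40) − f^{(3)}(8)) = −1/720 · (0.00000 − 0.00000) = 0.00000.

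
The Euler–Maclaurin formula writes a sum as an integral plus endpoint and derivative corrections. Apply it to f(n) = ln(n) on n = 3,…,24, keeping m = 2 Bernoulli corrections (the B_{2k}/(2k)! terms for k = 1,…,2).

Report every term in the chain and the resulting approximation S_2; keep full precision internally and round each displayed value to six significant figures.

∫_3^24 ln(x) dx evaluates to 51.9775.
Boundary: ½(f(3) + f(24)) = ½(1.09861 + 3.17805) = 2.13833.
Integral + boundary = 54.1158.
k=1: B_{2}/(2)! × [f^{(1)}(24) − f^{(1)}(3)] = 1/12 × (0.0416667 − 0.333333) = -0.0243056.
Running total after k=1: 54.0915.
k=2: B_{4}/(4)! × [f^{(3)}(24) − f^{(3)}(3)] = −1/720 × (0.000144676 − 0.0740741) = 0.000102680.

S_2 ≈ 54.0916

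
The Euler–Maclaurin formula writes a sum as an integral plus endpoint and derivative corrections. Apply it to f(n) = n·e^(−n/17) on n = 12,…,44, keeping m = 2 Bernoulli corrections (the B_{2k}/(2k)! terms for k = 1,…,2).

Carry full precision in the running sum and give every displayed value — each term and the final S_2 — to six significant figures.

S_2 ≈ 170.041

The integral term ∫_12^44 x·e^(−x/17) dx = 165.447.
½[f(12) + f(44)] = ½[5.92407 + 3.30671] = 4.61539.
Integral + boundary = 170.063.
k=1: B_{2}/(2)! × [f^{(1)}(44) − f^{(1)}(12)] = 1/12 × (-0.119360 − 0.145198) = -0.0220465.
Partial sum through k=1: 170.041.
k=2: B_{4}/(4)! × [f^{(3)}(44) − f^{(3)}(12)] = −1/720 × (0.000107077 − 0.00391884) = 5.29411e-06.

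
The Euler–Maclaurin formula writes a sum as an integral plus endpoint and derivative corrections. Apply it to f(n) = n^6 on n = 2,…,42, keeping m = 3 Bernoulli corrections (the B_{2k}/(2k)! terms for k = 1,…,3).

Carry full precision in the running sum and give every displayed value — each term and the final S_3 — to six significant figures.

∫_2^42 x^6 dx evaluates to 3.29342e+10.
½[f(2) + f(42)] = ½[64.0000 + 5.48903e+09] = 2.74452e+09.
Running total after boundary: 3.56787e+10.
Order-1 term: 1/12 · (7.84147e+08 − 192.000) = 6.53456e+07.
Partial sum through k=1: 3.57441e+10.
Order-2 term: −1/720 · (8.89056e+06 − 960.000) = -12346.7.
Partial sum through k=2: 3.57440e+10.
Order-3 term: 1/30240 · (30240.0 − 1440.00) = 0.952381.

S_3 ≈ 3.57440e+10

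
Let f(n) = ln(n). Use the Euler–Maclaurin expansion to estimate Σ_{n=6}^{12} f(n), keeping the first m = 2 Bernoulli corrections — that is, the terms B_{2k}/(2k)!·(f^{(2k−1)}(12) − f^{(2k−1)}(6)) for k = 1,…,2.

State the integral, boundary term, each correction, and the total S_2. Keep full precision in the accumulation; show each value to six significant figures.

The integral term ∫_6^12 ln(x) dx = 13.0683.
½[f(6) + f(12)] = ½[1.79176 + 2.48491] = 2.13833.
So far: 15.2067.
Order-1 term: 1/12 · (0.0833333 − 0.166667) = -0.00694444.
After k=1: 15.1997.
Order-2 term: −1/720 · (0.00115741 − 0.00925926) = 1.12526e-05.

S_2 ≈ 15.1997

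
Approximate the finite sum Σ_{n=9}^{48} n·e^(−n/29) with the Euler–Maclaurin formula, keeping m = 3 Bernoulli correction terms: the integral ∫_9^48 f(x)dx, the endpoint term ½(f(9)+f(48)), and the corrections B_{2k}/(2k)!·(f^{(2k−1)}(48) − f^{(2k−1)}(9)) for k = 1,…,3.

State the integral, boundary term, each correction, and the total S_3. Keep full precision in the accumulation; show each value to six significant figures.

∫_9^48 x·e^(−x/29) dx evaluates to 381.345.
Boundary: ½(f(9) + f(48)) = ½(6.59875 + 9.17084) = 7.88479.
So far: 389.230.
Correction k=1: B_{2}/2! · (f^{(1)}(48) − f^{(1)}(9)) = 1/12 · (-0.125177 − 0.505651) = -0.0525690.
After k=1: 389.177.
Correction k=2: B_{4}/4! · (f^{(3)}(48) − f^{(3)}(9)) = −1/720 · (0.000305519 − 0.00234487) = 2.83244e-06.
After k=2: 389.177.
Correction k=3: B_{6}/6! · (f^{(5)}(48) − f^{(5)}(9)) = 1/30240 · (9.03544e-07 − 4.86147e-06) = -1.30884e-10.

S_3 ≈ 389.177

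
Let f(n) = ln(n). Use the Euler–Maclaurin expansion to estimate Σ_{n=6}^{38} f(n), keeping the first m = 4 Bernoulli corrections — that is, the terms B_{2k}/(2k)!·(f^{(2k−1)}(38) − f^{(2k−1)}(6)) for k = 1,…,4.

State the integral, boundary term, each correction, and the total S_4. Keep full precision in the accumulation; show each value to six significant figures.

S_4 ≈ 98.1807

Integral: ∫_6^38 ln(x) dx = 95.4777.
Endpoint term: (f(6) + f(38))/2 = (1.79176 + 3.63759)/2 = 2.71467.
So far: 98.1924.
k=1: B_{2}/(2)! × [f^{(1)}(38) − f^{(1)}(6)] = 1/12 × (0.0263158 − 0.166667) = -0.0116959.
After k=1: 98.1807.
k=2: B_{4}/(4)! × [f^{(3)}(38) − f^{(3)}(6)] = −1/720 × (3.64485e-05 − 0.00925926) = 1.28095e-05.
After k=2: 98.1807.
k=3: B_{6}/(6)! × [f^{(5)}(38) − f^{(5)}(6)] = 1/30240 × (3.02896e-07 − 0.00308642) = -1.02054e-07.
After k=3: 98.1807.
k=4: B_{8}/(8)! × [f^{(7)}(38) − f^{(7)}(6)] = −1/1209600 × (6.29285e-09 − 0.00257202) = 2.12633e-09.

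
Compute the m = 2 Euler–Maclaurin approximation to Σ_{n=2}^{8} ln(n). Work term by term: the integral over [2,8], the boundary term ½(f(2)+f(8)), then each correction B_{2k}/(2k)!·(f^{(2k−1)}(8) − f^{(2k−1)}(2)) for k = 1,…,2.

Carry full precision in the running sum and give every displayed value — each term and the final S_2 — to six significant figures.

S_2 ≈ 10.6046

∫_2^8 ln(x) dx evaluates to 9.24924.
Boundary: ½(f(2) + f(8)) = ½(0.693147 + 2.07944) = 1.38629.
Running total after boundary: 10.6355.
k=1: B_{2}/(2)! × [f^{(1)}(8) − f^{(1)}(2)] = 1/12 × (0.125000 − 0.500000) = -0.0312500.
Running total after k=1: 10.6043.
k=2: B_{4}/(4)! × [f^{(3)}(8) − f^{(3)}(2)] = −1/720 × (0.00390625 − 0.250000) = 0.000341797.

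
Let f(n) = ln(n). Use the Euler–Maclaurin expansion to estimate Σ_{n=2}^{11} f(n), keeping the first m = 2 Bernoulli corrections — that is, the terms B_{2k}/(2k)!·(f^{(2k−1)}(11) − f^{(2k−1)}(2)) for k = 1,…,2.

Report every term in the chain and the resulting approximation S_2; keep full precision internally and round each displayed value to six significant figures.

Integral: ∫_2^11 ln(x) dx = 15.9906.
Endpoint term: (f(2) + f(11))/2 = (0.693147 + 2.39790)/2 = 1.54552.
So far: 17.5361.
Order-1 term: 1/12 · (0.0909091 − 0.500000) = -0.0340909.
After k=1: 17.5020.
Order-2 term: −1/720 · (0.00150263 − 0.250000) = 0.000345135.

S_2 ≈ 17.5023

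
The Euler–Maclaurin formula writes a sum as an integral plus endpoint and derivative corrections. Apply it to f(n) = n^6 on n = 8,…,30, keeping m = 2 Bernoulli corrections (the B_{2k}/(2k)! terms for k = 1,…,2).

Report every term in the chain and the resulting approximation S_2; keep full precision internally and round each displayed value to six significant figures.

∫_8^30 x^6 dx evaluates to 3.12399e+09.
½[f(8) + f(30)] = ½[262144 + 7.29000e+08] = 3.64631e+08.
Integral + boundary = 3.48862e+09.
Correction k=1: B_{2}/2! · (f^{(1)}(30) − f^{(1)}(8)) = 1/12 · (1.45800e+08 − 196608) = 1.21336e+07.
Running total after k=1: 3.50075e+09.
Correction k=2: B_{4}/4! · (f^{(3)}(30) − f^{(3)}(8)) = −1/720 · (3.24000e+06 − 61440.0) = -4414.67.

S_2 ≈ 3.50075e+09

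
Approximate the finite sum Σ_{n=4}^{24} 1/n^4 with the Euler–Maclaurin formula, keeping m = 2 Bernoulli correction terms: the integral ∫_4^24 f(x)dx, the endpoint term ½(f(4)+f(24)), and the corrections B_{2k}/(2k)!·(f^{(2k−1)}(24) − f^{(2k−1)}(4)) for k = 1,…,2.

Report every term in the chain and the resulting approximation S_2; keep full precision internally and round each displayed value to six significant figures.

S_2 ≈ 0.00745416

Integral: ∫_4^24 1/x^4 dx = 0.00518422.
½[f(4) + f(24)] = ½[0.00390625 + 3.01408e-06] = 0.00195463.
Running total after boundary: 0.00713885.
Correction k=1: B_{2}/2! · (f^{(1)}(24) − f^{(1)}(4)) = 1/12 · (-5.02347e-07 − (-0.00390625)) = 0.000325479.
Partial sum through k=1: 0.00746433.
Correction k=2: B_{4}/4! · (f^{(3)}(24) − f^{(3)}(4)) = −1/720 · (-2.61639e-08 − (-0.00732422)) = -1.01725e-05.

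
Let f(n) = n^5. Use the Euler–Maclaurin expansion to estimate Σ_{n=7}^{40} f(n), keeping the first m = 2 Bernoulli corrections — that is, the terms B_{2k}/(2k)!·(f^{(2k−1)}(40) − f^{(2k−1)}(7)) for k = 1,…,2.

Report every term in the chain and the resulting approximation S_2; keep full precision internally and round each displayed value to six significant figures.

S_2 ≈ 7.34921e+08

The integral term ∫_7^40 x^5 dx = 6.82647e+08.
Boundary: ½(f(7) + f(40)) = ½(16807.0 + 1.02400e+08) = 5.12084e+07.
So far: 7.33855e+08.
Order-1 term: 1/12 · (1.28000e+07 − 12005.0) = 1.06567e+06.
Running total after k=1: 7.34921e+08.
Order-2 term: −1/720 · (96000.0 − 2940.00) = -129.250.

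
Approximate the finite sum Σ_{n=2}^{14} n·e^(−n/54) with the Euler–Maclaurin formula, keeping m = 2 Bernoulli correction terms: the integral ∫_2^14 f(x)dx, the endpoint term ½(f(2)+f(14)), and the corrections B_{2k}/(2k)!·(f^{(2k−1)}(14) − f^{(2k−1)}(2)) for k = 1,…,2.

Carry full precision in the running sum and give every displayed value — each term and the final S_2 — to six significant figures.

S_2 ≈ 86.9845

The integral term ∫_2^14 x·e^(−x/54) dx = 80.6492.
Endpoint term: (f(2) + f(14))/2 = (1.92728 + 10.8027)/2 = 6.36500.
So far: 87.0142.
Correction k=1: B_{2}/2! · (f^{(1)}(14) − f^{(1)}(2)) = 1/12 · (0.571573 − 0.927950) = -0.0296981.
Running total after k=1: 86.9845.
Correction k=2: B_{4}/4! · (f^{(3)}(14) − f^{(3)}(2)) = −1/720 · (0.000725246 − 0.000979160) = 3.52658e-07.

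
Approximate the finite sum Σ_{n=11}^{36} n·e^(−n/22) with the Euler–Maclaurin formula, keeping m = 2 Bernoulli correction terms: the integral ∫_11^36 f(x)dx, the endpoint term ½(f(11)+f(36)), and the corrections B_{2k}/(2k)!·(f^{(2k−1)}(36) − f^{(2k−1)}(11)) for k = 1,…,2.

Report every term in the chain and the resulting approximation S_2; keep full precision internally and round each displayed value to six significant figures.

Integral: ∫_11^36 x·e^(−x/22) dx = 191.921.
½[f(11) + f(36)] = ½[6.67184 + 7.00872] = 6.84028.
So far: 198.761.
Order-1 term: 1/12 · (-0.123892 − 0.303265) = -0.0355964.
After k=1: 198.726.
Order-2 term: −1/720 · (0.000548516 − 0.00313291) = 3.58943e-06.

S_2 ≈ 198.726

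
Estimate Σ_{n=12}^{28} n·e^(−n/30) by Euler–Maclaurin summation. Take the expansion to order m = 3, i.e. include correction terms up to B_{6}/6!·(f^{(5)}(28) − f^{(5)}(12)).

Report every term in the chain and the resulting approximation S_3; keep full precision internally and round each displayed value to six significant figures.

S_3 ≈ 169.860

∫_12^28 x·e^(−x/30) dx evaluates to 160.364.
Boundary: ½(f(12) + f(28)) = ½(8.04384 + 11.0107) = 9.52729.
Integral + boundary = 169.892.
Order-1 term: 1/12 · (0.0262160 − 0.402192) = -0.0313313.
Running total after k=1: 169.860.
Order-2 term: −1/720 · (0.000902997 − 0.00193648) = 1.43539e-06.
Running total after k=2: 169.860.
Order-3 term: 1/30240 · (1.97429e-06 − 3.80676e-06) = -6.05972e-11.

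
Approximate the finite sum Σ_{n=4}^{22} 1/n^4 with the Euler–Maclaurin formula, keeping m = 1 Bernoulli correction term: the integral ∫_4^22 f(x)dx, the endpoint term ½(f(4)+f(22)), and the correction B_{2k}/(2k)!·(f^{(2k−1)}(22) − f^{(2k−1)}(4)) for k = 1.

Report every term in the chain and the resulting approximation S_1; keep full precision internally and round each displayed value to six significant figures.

∫_4^22 1/x^4 dx evaluates to 0.00517703.
½[f(4) + f(22)] = ½[0.00390625 + 4.26883e-06] = 0.00195526.
So far: 0.00713229.
Correction k=1: B_{2}/2! · (f^{(1)}(22) − f^{(1)}(4)) = 1/12 · (-7.76152e-07 − (-0.00390625)) = 0.000325456.

S_1 ≈ 0.00745774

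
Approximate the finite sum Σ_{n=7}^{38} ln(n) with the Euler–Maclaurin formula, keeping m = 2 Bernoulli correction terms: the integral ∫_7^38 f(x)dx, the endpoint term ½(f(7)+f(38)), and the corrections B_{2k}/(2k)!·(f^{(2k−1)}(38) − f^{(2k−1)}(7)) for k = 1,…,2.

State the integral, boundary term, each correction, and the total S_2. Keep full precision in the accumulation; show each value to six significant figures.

S_2 ≈ 96.3889

Integral: ∫_7^38 ln(x) dx = 93.6069.
½[f(7) + f(38)] = ½[1.94591 + 3.63759] = 2.79175.
Running total after boundary: 96.3987.
k=1: B_{2}/(2)! × [f^{(1)}(38) − f^{(1)}(7)] = 1/12 × (0.0263158 − 0.142857) = -0.00971178.
After k=1: 96.3889.
k=2: B_{4}/(4)! × [f^{(3)}(38) − f^{(3)}(7)] = −1/720 × (3.64485e-05 − 0.00583090) = 8.04785e-06.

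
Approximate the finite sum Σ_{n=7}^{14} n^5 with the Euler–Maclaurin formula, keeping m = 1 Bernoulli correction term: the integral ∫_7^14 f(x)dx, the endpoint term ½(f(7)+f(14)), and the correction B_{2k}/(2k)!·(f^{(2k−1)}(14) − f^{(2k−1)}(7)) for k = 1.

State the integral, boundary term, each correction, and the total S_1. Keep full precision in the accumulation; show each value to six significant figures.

The integral term ∫_7^14 x^5 dx = 1.23531e+06.
Endpoint term: (f(7) + f(14))/2 = (16807.0 + 537824)/2 = 277316.
Integral + boundary = 1.51263e+06.
Correction k=1: B_{2}/2! · (f^{(1)}(14) − f^{(1)}(7)) = 1/12 · (192080 − 12005.0) = 15006.2.

S_1 ≈ 1.52764e+06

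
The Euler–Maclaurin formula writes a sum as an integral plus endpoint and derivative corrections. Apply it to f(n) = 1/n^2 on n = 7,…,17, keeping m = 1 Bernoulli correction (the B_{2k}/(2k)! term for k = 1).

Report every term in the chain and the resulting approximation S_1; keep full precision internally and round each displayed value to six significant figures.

S_1 ≈ 0.0964198

The integral term ∫_7^17 1/x^2 dx = 0.0840336.
½[f(7) + f(17)] = ½[0.0204082 + 0.00346021] = 0.0119342.
Integral + boundary = 0.0959678.
Correction k=1: B_{2}/2! · (f^{(1)}(17) − f^{(1)}(7)) = 1/12 · (-0.000407083 − (-0.00583090)) = 0.000451985.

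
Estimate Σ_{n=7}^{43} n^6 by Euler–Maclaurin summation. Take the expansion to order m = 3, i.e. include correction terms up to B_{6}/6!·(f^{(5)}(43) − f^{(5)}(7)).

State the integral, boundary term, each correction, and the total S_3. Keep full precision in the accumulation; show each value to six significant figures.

S_3 ≈ 4.20653e+10

Integral: ∫_7^43 x^6 dx = 3.88311e+10.
Boundary: ½(f(7) + f(43)) = ½(117649 + 6.32136e+09) = 3.16074e+09.
Integral + boundary = 4.19919e+10.
Correction k=1: B_{2}/2! · (f^{(1)}(43) − f^{(1)}(7)) = 1/12 · (8.82051e+08 − 100842) = 7.34958e+07.
Running total after k=1: 4.20653e+10.
Correction k=2: B_{4}/4! · (f^{(3)}(43) − f^{(3)}(7)) = −1/720 · (9.54084e+06 − 41160.0) = -13194.0.
Running total after k=2: 4.20653e+10.
Correction k=3: B_{6}/6! · (f^{(5)}(43) − f^{(5)}(7)) = 1/30240 · (30960.0 − 5040.00) = 0.857143.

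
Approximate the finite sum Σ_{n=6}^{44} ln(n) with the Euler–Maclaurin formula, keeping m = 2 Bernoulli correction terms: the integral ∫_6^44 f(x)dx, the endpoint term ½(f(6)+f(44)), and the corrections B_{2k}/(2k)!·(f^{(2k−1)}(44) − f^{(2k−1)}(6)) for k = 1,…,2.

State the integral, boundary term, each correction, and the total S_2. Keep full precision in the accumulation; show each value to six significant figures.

S_2 ≈ 120.530

Integral: ∫_6^44 ln(x) dx = 117.754.
½[f(6) + f(44)] = ½[1.79176 + 3.78419] = 2.78797.
So far: 120.542.
k=1: B_{2}/(2)! × [f^{(1)}(44) − f^{(1)}(6)] = 1/12 × (0.0227273 − 0.166667) = -0.0119949.
Running total after k=1: 120.530.
k=2: B_{4}/(4)! × [f^{(3)}(44) − f^{(3)}(6)] = −1/720 × (2.34786e-05 − 0.00925926) = 1.28275e-05.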